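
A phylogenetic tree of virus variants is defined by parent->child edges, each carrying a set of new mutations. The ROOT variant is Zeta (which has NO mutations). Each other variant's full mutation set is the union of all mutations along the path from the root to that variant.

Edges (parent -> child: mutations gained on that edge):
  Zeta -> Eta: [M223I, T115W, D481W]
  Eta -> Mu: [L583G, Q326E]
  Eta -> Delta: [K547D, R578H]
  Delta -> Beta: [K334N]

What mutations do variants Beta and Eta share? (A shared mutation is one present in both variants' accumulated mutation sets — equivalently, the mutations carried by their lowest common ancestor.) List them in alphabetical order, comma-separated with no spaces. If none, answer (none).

Answer: D481W,M223I,T115W

Derivation:
Accumulating mutations along path to Beta:
  At Zeta: gained [] -> total []
  At Eta: gained ['M223I', 'T115W', 'D481W'] -> total ['D481W', 'M223I', 'T115W']
  At Delta: gained ['K547D', 'R578H'] -> total ['D481W', 'K547D', 'M223I', 'R578H', 'T115W']
  At Beta: gained ['K334N'] -> total ['D481W', 'K334N', 'K547D', 'M223I', 'R578H', 'T115W']
Mutations(Beta) = ['D481W', 'K334N', 'K547D', 'M223I', 'R578H', 'T115W']
Accumulating mutations along path to Eta:
  At Zeta: gained [] -> total []
  At Eta: gained ['M223I', 'T115W', 'D481W'] -> total ['D481W', 'M223I', 'T115W']
Mutations(Eta) = ['D481W', 'M223I', 'T115W']
Intersection: ['D481W', 'K334N', 'K547D', 'M223I', 'R578H', 'T115W'] ∩ ['D481W', 'M223I', 'T115W'] = ['D481W', 'M223I', 'T115W']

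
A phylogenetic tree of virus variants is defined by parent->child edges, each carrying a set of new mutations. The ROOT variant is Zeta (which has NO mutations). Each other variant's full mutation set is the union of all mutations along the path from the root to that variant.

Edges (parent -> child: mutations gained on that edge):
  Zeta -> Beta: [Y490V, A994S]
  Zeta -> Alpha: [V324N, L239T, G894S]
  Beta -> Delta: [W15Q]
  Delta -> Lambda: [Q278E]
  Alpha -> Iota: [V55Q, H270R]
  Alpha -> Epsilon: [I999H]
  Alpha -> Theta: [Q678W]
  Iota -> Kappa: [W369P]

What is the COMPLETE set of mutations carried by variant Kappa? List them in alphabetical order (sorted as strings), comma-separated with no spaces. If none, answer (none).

At Zeta: gained [] -> total []
At Alpha: gained ['V324N', 'L239T', 'G894S'] -> total ['G894S', 'L239T', 'V324N']
At Iota: gained ['V55Q', 'H270R'] -> total ['G894S', 'H270R', 'L239T', 'V324N', 'V55Q']
At Kappa: gained ['W369P'] -> total ['G894S', 'H270R', 'L239T', 'V324N', 'V55Q', 'W369P']

Answer: G894S,H270R,L239T,V324N,V55Q,W369P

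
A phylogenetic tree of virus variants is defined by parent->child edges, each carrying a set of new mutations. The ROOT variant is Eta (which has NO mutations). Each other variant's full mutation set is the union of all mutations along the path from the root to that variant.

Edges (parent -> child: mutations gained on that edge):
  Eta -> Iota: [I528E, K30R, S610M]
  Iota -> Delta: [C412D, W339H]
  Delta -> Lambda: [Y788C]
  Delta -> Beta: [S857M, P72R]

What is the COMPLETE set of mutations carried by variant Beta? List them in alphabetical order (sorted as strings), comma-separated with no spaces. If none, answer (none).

Answer: C412D,I528E,K30R,P72R,S610M,S857M,W339H

Derivation:
At Eta: gained [] -> total []
At Iota: gained ['I528E', 'K30R', 'S610M'] -> total ['I528E', 'K30R', 'S610M']
At Delta: gained ['C412D', 'W339H'] -> total ['C412D', 'I528E', 'K30R', 'S610M', 'W339H']
At Beta: gained ['S857M', 'P72R'] -> total ['C412D', 'I528E', 'K30R', 'P72R', 'S610M', 'S857M', 'W339H']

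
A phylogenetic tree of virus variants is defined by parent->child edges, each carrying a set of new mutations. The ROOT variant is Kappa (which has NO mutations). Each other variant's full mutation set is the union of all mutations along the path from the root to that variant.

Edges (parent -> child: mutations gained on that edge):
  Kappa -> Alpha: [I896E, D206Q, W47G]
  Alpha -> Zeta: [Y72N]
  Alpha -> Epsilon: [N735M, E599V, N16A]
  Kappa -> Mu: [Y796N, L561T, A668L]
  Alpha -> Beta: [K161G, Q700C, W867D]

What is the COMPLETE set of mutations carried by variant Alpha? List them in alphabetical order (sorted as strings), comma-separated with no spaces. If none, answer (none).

Answer: D206Q,I896E,W47G

Derivation:
At Kappa: gained [] -> total []
At Alpha: gained ['I896E', 'D206Q', 'W47G'] -> total ['D206Q', 'I896E', 'W47G']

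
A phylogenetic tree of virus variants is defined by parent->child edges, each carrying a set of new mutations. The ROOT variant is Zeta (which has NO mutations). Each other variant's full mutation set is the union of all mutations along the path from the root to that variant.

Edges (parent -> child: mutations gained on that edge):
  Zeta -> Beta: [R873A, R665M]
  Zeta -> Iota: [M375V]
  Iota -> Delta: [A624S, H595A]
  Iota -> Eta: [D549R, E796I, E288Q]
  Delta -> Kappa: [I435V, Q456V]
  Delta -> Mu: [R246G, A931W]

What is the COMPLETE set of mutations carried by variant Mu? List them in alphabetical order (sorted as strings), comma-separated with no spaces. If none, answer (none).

Answer: A624S,A931W,H595A,M375V,R246G

Derivation:
At Zeta: gained [] -> total []
At Iota: gained ['M375V'] -> total ['M375V']
At Delta: gained ['A624S', 'H595A'] -> total ['A624S', 'H595A', 'M375V']
At Mu: gained ['R246G', 'A931W'] -> total ['A624S', 'A931W', 'H595A', 'M375V', 'R246G']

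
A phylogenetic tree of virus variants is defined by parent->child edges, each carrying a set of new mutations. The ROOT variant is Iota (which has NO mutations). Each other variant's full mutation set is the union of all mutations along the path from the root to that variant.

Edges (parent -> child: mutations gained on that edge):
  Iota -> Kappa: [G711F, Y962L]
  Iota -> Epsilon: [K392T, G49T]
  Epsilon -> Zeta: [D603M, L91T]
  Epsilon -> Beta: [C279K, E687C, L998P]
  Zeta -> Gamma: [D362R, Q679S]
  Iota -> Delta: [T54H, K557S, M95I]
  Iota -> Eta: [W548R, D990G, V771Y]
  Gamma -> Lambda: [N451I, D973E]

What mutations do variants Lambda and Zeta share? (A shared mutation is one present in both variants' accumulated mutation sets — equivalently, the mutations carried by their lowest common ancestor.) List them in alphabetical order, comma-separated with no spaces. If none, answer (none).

Answer: D603M,G49T,K392T,L91T

Derivation:
Accumulating mutations along path to Lambda:
  At Iota: gained [] -> total []
  At Epsilon: gained ['K392T', 'G49T'] -> total ['G49T', 'K392T']
  At Zeta: gained ['D603M', 'L91T'] -> total ['D603M', 'G49T', 'K392T', 'L91T']
  At Gamma: gained ['D362R', 'Q679S'] -> total ['D362R', 'D603M', 'G49T', 'K392T', 'L91T', 'Q679S']
  At Lambda: gained ['N451I', 'D973E'] -> total ['D362R', 'D603M', 'D973E', 'G49T', 'K392T', 'L91T', 'N451I', 'Q679S']
Mutations(Lambda) = ['D362R', 'D603M', 'D973E', 'G49T', 'K392T', 'L91T', 'N451I', 'Q679S']
Accumulating mutations along path to Zeta:
  At Iota: gained [] -> total []
  At Epsilon: gained ['K392T', 'G49T'] -> total ['G49T', 'K392T']
  At Zeta: gained ['D603M', 'L91T'] -> total ['D603M', 'G49T', 'K392T', 'L91T']
Mutations(Zeta) = ['D603M', 'G49T', 'K392T', 'L91T']
Intersection: ['D362R', 'D603M', 'D973E', 'G49T', 'K392T', 'L91T', 'N451I', 'Q679S'] ∩ ['D603M', 'G49T', 'K392T', 'L91T'] = ['D603M', 'G49T', 'K392T', 'L91T']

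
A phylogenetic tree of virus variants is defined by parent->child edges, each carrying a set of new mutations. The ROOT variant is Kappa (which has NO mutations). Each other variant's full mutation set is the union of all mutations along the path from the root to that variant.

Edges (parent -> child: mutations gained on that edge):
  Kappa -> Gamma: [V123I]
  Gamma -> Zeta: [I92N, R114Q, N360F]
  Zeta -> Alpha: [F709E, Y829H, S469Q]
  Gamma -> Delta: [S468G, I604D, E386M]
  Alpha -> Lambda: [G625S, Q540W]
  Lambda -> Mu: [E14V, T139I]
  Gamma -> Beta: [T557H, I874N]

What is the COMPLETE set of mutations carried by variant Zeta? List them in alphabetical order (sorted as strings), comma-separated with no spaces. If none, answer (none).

Answer: I92N,N360F,R114Q,V123I

Derivation:
At Kappa: gained [] -> total []
At Gamma: gained ['V123I'] -> total ['V123I']
At Zeta: gained ['I92N', 'R114Q', 'N360F'] -> total ['I92N', 'N360F', 'R114Q', 'V123I']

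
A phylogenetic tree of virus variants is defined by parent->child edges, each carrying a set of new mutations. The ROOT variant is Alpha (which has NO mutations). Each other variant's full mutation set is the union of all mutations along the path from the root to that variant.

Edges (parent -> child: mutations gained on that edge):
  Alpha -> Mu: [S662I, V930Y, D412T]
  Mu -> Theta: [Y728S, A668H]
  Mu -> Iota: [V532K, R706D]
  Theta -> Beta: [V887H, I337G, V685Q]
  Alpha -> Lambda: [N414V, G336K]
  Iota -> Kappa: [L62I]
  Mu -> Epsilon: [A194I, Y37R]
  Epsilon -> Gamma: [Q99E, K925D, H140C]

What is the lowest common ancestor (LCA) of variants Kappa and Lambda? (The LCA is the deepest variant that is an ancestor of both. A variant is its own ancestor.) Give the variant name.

Path from root to Kappa: Alpha -> Mu -> Iota -> Kappa
  ancestors of Kappa: {Alpha, Mu, Iota, Kappa}
Path from root to Lambda: Alpha -> Lambda
  ancestors of Lambda: {Alpha, Lambda}
Common ancestors: {Alpha}
Walk up from Lambda: Lambda (not in ancestors of Kappa), Alpha (in ancestors of Kappa)
Deepest common ancestor (LCA) = Alpha

Answer: Alpha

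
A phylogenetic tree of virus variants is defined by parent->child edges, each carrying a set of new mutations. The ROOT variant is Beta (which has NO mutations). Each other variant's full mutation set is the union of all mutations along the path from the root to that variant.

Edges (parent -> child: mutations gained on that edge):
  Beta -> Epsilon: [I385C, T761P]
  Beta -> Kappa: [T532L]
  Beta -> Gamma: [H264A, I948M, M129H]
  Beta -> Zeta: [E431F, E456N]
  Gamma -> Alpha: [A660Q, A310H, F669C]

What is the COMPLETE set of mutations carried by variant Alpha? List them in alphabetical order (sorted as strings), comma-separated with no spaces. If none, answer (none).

At Beta: gained [] -> total []
At Gamma: gained ['H264A', 'I948M', 'M129H'] -> total ['H264A', 'I948M', 'M129H']
At Alpha: gained ['A660Q', 'A310H', 'F669C'] -> total ['A310H', 'A660Q', 'F669C', 'H264A', 'I948M', 'M129H']

Answer: A310H,A660Q,F669C,H264A,I948M,M129H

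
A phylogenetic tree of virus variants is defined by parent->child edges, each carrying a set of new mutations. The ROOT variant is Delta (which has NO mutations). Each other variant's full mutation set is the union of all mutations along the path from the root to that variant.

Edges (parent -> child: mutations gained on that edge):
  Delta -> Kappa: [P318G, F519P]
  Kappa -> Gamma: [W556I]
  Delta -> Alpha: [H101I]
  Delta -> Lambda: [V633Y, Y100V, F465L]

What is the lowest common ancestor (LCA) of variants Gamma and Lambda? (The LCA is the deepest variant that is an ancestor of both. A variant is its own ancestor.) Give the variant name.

Answer: Delta

Derivation:
Path from root to Gamma: Delta -> Kappa -> Gamma
  ancestors of Gamma: {Delta, Kappa, Gamma}
Path from root to Lambda: Delta -> Lambda
  ancestors of Lambda: {Delta, Lambda}
Common ancestors: {Delta}
Walk up from Lambda: Lambda (not in ancestors of Gamma), Delta (in ancestors of Gamma)
Deepest common ancestor (LCA) = Delta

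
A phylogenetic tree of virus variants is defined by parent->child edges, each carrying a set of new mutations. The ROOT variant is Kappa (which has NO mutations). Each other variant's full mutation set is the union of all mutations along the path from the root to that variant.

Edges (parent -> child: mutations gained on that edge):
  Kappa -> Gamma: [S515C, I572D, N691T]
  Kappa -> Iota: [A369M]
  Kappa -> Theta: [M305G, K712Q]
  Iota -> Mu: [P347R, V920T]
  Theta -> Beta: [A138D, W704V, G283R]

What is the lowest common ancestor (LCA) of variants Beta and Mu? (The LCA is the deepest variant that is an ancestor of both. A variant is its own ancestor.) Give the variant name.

Path from root to Beta: Kappa -> Theta -> Beta
  ancestors of Beta: {Kappa, Theta, Beta}
Path from root to Mu: Kappa -> Iota -> Mu
  ancestors of Mu: {Kappa, Iota, Mu}
Common ancestors: {Kappa}
Walk up from Mu: Mu (not in ancestors of Beta), Iota (not in ancestors of Beta), Kappa (in ancestors of Beta)
Deepest common ancestor (LCA) = Kappa

Answer: Kappa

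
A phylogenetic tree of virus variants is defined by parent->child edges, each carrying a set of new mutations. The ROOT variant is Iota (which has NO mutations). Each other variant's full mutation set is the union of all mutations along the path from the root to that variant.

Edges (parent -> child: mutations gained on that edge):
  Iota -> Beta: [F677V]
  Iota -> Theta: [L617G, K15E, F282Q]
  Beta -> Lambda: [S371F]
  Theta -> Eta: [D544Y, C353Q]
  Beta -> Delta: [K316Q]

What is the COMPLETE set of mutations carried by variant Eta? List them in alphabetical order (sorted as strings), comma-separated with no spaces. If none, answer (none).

Answer: C353Q,D544Y,F282Q,K15E,L617G

Derivation:
At Iota: gained [] -> total []
At Theta: gained ['L617G', 'K15E', 'F282Q'] -> total ['F282Q', 'K15E', 'L617G']
At Eta: gained ['D544Y', 'C353Q'] -> total ['C353Q', 'D544Y', 'F282Q', 'K15E', 'L617G']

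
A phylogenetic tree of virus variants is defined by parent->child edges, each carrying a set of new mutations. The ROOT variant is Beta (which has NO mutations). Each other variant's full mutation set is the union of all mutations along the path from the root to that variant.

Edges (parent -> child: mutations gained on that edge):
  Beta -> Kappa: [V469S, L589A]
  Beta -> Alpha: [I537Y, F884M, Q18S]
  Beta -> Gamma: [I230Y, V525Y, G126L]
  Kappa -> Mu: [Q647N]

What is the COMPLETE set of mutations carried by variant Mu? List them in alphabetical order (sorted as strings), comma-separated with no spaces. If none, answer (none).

At Beta: gained [] -> total []
At Kappa: gained ['V469S', 'L589A'] -> total ['L589A', 'V469S']
At Mu: gained ['Q647N'] -> total ['L589A', 'Q647N', 'V469S']

Answer: L589A,Q647N,V469S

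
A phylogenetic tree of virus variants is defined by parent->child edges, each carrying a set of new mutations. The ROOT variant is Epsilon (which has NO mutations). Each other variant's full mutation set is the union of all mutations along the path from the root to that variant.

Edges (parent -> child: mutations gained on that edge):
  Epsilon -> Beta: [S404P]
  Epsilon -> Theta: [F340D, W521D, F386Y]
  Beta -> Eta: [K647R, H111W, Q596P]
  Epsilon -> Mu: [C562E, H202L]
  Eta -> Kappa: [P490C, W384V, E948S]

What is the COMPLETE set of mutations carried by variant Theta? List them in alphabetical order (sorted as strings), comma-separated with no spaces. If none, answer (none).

Answer: F340D,F386Y,W521D

Derivation:
At Epsilon: gained [] -> total []
At Theta: gained ['F340D', 'W521D', 'F386Y'] -> total ['F340D', 'F386Y', 'W521D']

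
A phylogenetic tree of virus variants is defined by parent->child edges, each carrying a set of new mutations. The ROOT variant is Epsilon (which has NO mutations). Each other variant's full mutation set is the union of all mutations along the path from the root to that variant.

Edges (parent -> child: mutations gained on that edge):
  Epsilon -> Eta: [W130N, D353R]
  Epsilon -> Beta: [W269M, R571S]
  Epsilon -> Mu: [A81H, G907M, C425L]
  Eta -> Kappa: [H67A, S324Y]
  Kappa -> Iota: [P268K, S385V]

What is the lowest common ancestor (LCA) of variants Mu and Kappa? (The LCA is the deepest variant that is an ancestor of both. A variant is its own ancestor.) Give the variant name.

Path from root to Mu: Epsilon -> Mu
  ancestors of Mu: {Epsilon, Mu}
Path from root to Kappa: Epsilon -> Eta -> Kappa
  ancestors of Kappa: {Epsilon, Eta, Kappa}
Common ancestors: {Epsilon}
Walk up from Kappa: Kappa (not in ancestors of Mu), Eta (not in ancestors of Mu), Epsilon (in ancestors of Mu)
Deepest common ancestor (LCA) = Epsilon

Answer: Epsilon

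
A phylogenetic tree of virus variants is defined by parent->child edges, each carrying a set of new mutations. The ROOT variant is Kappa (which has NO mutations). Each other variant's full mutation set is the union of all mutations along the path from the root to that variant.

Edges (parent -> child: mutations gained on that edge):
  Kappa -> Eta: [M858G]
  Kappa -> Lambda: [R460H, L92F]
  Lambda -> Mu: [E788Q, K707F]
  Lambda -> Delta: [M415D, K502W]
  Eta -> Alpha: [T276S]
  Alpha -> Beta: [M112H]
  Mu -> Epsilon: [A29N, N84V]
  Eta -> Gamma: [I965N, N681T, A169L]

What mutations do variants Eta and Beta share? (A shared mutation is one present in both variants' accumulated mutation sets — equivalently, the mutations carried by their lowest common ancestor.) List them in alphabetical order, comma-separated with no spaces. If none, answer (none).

Answer: M858G

Derivation:
Accumulating mutations along path to Eta:
  At Kappa: gained [] -> total []
  At Eta: gained ['M858G'] -> total ['M858G']
Mutations(Eta) = ['M858G']
Accumulating mutations along path to Beta:
  At Kappa: gained [] -> total []
  At Eta: gained ['M858G'] -> total ['M858G']
  At Alpha: gained ['T276S'] -> total ['M858G', 'T276S']
  At Beta: gained ['M112H'] -> total ['M112H', 'M858G', 'T276S']
Mutations(Beta) = ['M112H', 'M858G', 'T276S']
Intersection: ['M858G'] ∩ ['M112H', 'M858G', 'T276S'] = ['M858G']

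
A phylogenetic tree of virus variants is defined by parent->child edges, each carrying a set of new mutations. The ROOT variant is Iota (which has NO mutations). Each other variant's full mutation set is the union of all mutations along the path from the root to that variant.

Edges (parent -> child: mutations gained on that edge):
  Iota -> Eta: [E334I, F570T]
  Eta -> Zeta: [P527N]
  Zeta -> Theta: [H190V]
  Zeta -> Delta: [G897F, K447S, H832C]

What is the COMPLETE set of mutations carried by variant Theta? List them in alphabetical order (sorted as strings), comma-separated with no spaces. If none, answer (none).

Answer: E334I,F570T,H190V,P527N

Derivation:
At Iota: gained [] -> total []
At Eta: gained ['E334I', 'F570T'] -> total ['E334I', 'F570T']
At Zeta: gained ['P527N'] -> total ['E334I', 'F570T', 'P527N']
At Theta: gained ['H190V'] -> total ['E334I', 'F570T', 'H190V', 'P527N']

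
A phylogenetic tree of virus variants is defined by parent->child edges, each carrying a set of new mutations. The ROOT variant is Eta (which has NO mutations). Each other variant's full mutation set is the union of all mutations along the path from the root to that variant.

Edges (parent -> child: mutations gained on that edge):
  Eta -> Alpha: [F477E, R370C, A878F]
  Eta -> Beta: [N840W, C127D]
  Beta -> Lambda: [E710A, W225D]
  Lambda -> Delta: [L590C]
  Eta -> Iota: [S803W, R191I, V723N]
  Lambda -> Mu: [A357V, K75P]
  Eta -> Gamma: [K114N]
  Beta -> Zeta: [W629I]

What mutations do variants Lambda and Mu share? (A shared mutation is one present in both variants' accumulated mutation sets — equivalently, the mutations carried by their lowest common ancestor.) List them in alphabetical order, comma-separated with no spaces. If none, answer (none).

Accumulating mutations along path to Lambda:
  At Eta: gained [] -> total []
  At Beta: gained ['N840W', 'C127D'] -> total ['C127D', 'N840W']
  At Lambda: gained ['E710A', 'W225D'] -> total ['C127D', 'E710A', 'N840W', 'W225D']
Mutations(Lambda) = ['C127D', 'E710A', 'N840W', 'W225D']
Accumulating mutations along path to Mu:
  At Eta: gained [] -> total []
  At Beta: gained ['N840W', 'C127D'] -> total ['C127D', 'N840W']
  At Lambda: gained ['E710A', 'W225D'] -> total ['C127D', 'E710A', 'N840W', 'W225D']
  At Mu: gained ['A357V', 'K75P'] -> total ['A357V', 'C127D', 'E710A', 'K75P', 'N840W', 'W225D']
Mutations(Mu) = ['A357V', 'C127D', 'E710A', 'K75P', 'N840W', 'W225D']
Intersection: ['C127D', 'E710A', 'N840W', 'W225D'] ∩ ['A357V', 'C127D', 'E710A', 'K75P', 'N840W', 'W225D'] = ['C127D', 'E710A', 'N840W', 'W225D']

Answer: C127D,E710A,N840W,W225D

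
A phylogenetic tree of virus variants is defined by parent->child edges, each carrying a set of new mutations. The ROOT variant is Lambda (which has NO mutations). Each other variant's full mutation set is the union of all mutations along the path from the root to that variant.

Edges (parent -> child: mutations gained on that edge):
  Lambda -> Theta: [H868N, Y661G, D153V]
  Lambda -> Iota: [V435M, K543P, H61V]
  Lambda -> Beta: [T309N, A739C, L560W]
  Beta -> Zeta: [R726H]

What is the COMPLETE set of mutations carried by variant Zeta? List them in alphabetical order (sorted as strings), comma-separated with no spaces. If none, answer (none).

Answer: A739C,L560W,R726H,T309N

Derivation:
At Lambda: gained [] -> total []
At Beta: gained ['T309N', 'A739C', 'L560W'] -> total ['A739C', 'L560W', 'T309N']
At Zeta: gained ['R726H'] -> total ['A739C', 'L560W', 'R726H', 'T309N']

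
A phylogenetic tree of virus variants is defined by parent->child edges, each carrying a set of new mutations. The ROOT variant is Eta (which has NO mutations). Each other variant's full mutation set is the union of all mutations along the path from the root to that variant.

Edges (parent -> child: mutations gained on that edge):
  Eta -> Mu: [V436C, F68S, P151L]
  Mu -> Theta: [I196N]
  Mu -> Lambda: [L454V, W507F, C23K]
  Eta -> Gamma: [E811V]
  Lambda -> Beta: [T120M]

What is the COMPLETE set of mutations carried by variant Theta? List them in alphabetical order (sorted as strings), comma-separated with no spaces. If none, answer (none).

Answer: F68S,I196N,P151L,V436C

Derivation:
At Eta: gained [] -> total []
At Mu: gained ['V436C', 'F68S', 'P151L'] -> total ['F68S', 'P151L', 'V436C']
At Theta: gained ['I196N'] -> total ['F68S', 'I196N', 'P151L', 'V436C']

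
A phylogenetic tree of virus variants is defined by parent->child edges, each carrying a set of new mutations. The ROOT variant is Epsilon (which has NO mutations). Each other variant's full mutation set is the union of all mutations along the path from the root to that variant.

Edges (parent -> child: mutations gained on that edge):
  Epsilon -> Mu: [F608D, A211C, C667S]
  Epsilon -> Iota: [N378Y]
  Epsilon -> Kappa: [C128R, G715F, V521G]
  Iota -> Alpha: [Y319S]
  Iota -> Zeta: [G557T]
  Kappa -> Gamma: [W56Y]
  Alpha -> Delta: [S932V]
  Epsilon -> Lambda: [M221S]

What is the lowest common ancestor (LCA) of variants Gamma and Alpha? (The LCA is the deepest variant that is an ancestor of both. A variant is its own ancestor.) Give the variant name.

Path from root to Gamma: Epsilon -> Kappa -> Gamma
  ancestors of Gamma: {Epsilon, Kappa, Gamma}
Path from root to Alpha: Epsilon -> Iota -> Alpha
  ancestors of Alpha: {Epsilon, Iota, Alpha}
Common ancestors: {Epsilon}
Walk up from Alpha: Alpha (not in ancestors of Gamma), Iota (not in ancestors of Gamma), Epsilon (in ancestors of Gamma)
Deepest common ancestor (LCA) = Epsilon

Answer: Epsilon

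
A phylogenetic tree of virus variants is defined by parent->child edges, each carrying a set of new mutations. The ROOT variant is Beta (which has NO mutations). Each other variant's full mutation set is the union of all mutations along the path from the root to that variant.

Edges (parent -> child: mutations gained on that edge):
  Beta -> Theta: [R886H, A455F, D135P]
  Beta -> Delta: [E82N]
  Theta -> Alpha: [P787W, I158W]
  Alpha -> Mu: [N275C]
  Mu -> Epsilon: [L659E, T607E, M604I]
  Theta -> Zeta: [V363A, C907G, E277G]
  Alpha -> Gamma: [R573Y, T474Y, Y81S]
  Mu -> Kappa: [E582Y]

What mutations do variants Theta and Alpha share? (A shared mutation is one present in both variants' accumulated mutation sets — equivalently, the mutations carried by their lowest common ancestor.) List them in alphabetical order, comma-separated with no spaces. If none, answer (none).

Accumulating mutations along path to Theta:
  At Beta: gained [] -> total []
  At Theta: gained ['R886H', 'A455F', 'D135P'] -> total ['A455F', 'D135P', 'R886H']
Mutations(Theta) = ['A455F', 'D135P', 'R886H']
Accumulating mutations along path to Alpha:
  At Beta: gained [] -> total []
  At Theta: gained ['R886H', 'A455F', 'D135P'] -> total ['A455F', 'D135P', 'R886H']
  At Alpha: gained ['P787W', 'I158W'] -> total ['A455F', 'D135P', 'I158W', 'P787W', 'R886H']
Mutations(Alpha) = ['A455F', 'D135P', 'I158W', 'P787W', 'R886H']
Intersection: ['A455F', 'D135P', 'R886H'] ∩ ['A455F', 'D135P', 'I158W', 'P787W', 'R886H'] = ['A455F', 'D135P', 'R886H']

Answer: A455F,D135P,R886H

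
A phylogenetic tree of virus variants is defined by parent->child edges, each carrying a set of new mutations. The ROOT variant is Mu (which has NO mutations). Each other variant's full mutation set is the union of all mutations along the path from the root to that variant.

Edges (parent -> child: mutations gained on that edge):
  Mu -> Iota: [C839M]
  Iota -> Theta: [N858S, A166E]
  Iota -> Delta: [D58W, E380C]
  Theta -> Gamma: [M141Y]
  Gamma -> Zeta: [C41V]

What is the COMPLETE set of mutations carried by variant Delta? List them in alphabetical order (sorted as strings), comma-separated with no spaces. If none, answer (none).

At Mu: gained [] -> total []
At Iota: gained ['C839M'] -> total ['C839M']
At Delta: gained ['D58W', 'E380C'] -> total ['C839M', 'D58W', 'E380C']

Answer: C839M,D58W,E380C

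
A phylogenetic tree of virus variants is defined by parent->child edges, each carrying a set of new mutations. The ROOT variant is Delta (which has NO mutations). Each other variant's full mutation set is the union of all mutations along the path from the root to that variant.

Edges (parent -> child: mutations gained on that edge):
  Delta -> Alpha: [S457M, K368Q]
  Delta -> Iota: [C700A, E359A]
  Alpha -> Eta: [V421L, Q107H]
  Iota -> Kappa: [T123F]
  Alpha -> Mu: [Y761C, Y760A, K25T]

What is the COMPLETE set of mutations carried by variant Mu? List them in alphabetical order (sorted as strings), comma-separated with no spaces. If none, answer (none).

Answer: K25T,K368Q,S457M,Y760A,Y761C

Derivation:
At Delta: gained [] -> total []
At Alpha: gained ['S457M', 'K368Q'] -> total ['K368Q', 'S457M']
At Mu: gained ['Y761C', 'Y760A', 'K25T'] -> total ['K25T', 'K368Q', 'S457M', 'Y760A', 'Y761C']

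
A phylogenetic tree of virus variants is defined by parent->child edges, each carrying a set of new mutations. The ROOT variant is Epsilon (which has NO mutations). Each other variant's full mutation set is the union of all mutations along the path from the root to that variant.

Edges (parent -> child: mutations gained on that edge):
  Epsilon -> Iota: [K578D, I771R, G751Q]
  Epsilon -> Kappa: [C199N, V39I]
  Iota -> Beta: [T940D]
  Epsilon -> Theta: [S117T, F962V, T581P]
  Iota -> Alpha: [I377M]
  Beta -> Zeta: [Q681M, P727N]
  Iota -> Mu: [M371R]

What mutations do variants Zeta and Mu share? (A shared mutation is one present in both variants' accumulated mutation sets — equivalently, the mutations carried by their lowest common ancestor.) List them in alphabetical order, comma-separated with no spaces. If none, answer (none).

Answer: G751Q,I771R,K578D

Derivation:
Accumulating mutations along path to Zeta:
  At Epsilon: gained [] -> total []
  At Iota: gained ['K578D', 'I771R', 'G751Q'] -> total ['G751Q', 'I771R', 'K578D']
  At Beta: gained ['T940D'] -> total ['G751Q', 'I771R', 'K578D', 'T940D']
  At Zeta: gained ['Q681M', 'P727N'] -> total ['G751Q', 'I771R', 'K578D', 'P727N', 'Q681M', 'T940D']
Mutations(Zeta) = ['G751Q', 'I771R', 'K578D', 'P727N', 'Q681M', 'T940D']
Accumulating mutations along path to Mu:
  At Epsilon: gained [] -> total []
  At Iota: gained ['K578D', 'I771R', 'G751Q'] -> total ['G751Q', 'I771R', 'K578D']
  At Mu: gained ['M371R'] -> total ['G751Q', 'I771R', 'K578D', 'M371R']
Mutations(Mu) = ['G751Q', 'I771R', 'K578D', 'M371R']
Intersection: ['G751Q', 'I771R', 'K578D', 'P727N', 'Q681M', 'T940D'] ∩ ['G751Q', 'I771R', 'K578D', 'M371R'] = ['G751Q', 'I771R', 'K578D']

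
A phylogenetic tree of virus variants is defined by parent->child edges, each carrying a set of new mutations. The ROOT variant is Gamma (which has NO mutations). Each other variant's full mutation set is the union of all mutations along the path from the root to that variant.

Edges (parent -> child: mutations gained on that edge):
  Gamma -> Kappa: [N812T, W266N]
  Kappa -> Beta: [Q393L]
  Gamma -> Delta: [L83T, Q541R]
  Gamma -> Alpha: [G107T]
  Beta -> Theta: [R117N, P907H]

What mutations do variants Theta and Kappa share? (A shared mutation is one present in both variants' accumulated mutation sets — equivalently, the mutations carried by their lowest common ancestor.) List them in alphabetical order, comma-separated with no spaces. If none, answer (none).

Accumulating mutations along path to Theta:
  At Gamma: gained [] -> total []
  At Kappa: gained ['N812T', 'W266N'] -> total ['N812T', 'W266N']
  At Beta: gained ['Q393L'] -> total ['N812T', 'Q393L', 'W266N']
  At Theta: gained ['R117N', 'P907H'] -> total ['N812T', 'P907H', 'Q393L', 'R117N', 'W266N']
Mutations(Theta) = ['N812T', 'P907H', 'Q393L', 'R117N', 'W266N']
Accumulating mutations along path to Kappa:
  At Gamma: gained [] -> total []
  At Kappa: gained ['N812T', 'W266N'] -> total ['N812T', 'W266N']
Mutations(Kappa) = ['N812T', 'W266N']
Intersection: ['N812T', 'P907H', 'Q393L', 'R117N', 'W266N'] ∩ ['N812T', 'W266N'] = ['N812T', 'W266N']

Answer: N812T,W266N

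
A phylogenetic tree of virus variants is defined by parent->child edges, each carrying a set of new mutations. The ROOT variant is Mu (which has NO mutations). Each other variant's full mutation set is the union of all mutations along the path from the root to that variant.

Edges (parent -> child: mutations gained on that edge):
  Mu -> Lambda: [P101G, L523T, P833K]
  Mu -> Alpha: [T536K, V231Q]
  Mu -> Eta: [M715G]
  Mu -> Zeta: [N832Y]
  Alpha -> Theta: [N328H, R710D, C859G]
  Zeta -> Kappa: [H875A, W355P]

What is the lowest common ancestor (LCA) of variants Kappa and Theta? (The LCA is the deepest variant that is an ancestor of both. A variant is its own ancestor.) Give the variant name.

Answer: Mu

Derivation:
Path from root to Kappa: Mu -> Zeta -> Kappa
  ancestors of Kappa: {Mu, Zeta, Kappa}
Path from root to Theta: Mu -> Alpha -> Theta
  ancestors of Theta: {Mu, Alpha, Theta}
Common ancestors: {Mu}
Walk up from Theta: Theta (not in ancestors of Kappa), Alpha (not in ancestors of Kappa), Mu (in ancestors of Kappa)
Deepest common ancestor (LCA) = Mu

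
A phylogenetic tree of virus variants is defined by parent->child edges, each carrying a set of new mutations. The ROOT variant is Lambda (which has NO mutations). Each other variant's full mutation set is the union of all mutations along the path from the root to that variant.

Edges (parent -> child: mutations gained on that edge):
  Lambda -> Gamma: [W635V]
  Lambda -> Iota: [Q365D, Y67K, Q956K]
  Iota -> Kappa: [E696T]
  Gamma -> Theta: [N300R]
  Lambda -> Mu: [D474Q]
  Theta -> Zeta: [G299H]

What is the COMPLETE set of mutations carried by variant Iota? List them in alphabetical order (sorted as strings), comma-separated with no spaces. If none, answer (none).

Answer: Q365D,Q956K,Y67K

Derivation:
At Lambda: gained [] -> total []
At Iota: gained ['Q365D', 'Y67K', 'Q956K'] -> total ['Q365D', 'Q956K', 'Y67K']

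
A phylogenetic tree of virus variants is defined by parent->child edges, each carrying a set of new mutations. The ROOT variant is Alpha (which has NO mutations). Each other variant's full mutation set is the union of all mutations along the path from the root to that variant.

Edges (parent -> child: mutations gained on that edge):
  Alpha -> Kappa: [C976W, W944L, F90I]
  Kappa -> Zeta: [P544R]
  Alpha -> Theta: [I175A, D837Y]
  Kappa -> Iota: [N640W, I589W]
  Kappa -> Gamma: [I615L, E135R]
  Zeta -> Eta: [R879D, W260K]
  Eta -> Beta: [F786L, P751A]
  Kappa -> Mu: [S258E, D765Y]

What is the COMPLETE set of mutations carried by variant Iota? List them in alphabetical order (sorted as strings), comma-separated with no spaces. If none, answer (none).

Answer: C976W,F90I,I589W,N640W,W944L

Derivation:
At Alpha: gained [] -> total []
At Kappa: gained ['C976W', 'W944L', 'F90I'] -> total ['C976W', 'F90I', 'W944L']
At Iota: gained ['N640W', 'I589W'] -> total ['C976W', 'F90I', 'I589W', 'N640W', 'W944L']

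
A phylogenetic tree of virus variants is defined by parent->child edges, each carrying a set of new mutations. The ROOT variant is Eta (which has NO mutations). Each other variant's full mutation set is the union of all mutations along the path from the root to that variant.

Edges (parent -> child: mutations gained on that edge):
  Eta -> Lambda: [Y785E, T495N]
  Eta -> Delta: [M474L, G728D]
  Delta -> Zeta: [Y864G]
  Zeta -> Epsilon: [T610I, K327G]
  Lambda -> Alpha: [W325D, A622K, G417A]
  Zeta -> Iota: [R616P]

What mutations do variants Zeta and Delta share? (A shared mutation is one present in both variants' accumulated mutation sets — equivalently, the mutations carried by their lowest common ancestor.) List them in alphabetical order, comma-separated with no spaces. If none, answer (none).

Accumulating mutations along path to Zeta:
  At Eta: gained [] -> total []
  At Delta: gained ['M474L', 'G728D'] -> total ['G728D', 'M474L']
  At Zeta: gained ['Y864G'] -> total ['G728D', 'M474L', 'Y864G']
Mutations(Zeta) = ['G728D', 'M474L', 'Y864G']
Accumulating mutations along path to Delta:
  At Eta: gained [] -> total []
  At Delta: gained ['M474L', 'G728D'] -> total ['G728D', 'M474L']
Mutations(Delta) = ['G728D', 'M474L']
Intersection: ['G728D', 'M474L', 'Y864G'] ∩ ['G728D', 'M474L'] = ['G728D', 'M474L']

Answer: G728D,M474L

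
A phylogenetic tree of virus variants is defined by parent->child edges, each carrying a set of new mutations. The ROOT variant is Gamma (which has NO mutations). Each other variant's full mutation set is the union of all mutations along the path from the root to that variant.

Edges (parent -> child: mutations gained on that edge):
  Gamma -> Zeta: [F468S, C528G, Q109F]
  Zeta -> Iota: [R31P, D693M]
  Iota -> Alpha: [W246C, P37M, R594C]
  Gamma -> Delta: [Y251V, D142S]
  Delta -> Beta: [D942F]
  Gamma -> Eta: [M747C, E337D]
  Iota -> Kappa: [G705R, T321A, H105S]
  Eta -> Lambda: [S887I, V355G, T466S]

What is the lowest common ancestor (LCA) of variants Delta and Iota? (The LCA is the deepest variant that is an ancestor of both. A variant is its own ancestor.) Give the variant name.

Path from root to Delta: Gamma -> Delta
  ancestors of Delta: {Gamma, Delta}
Path from root to Iota: Gamma -> Zeta -> Iota
  ancestors of Iota: {Gamma, Zeta, Iota}
Common ancestors: {Gamma}
Walk up from Iota: Iota (not in ancestors of Delta), Zeta (not in ancestors of Delta), Gamma (in ancestors of Delta)
Deepest common ancestor (LCA) = Gamma

Answer: Gamma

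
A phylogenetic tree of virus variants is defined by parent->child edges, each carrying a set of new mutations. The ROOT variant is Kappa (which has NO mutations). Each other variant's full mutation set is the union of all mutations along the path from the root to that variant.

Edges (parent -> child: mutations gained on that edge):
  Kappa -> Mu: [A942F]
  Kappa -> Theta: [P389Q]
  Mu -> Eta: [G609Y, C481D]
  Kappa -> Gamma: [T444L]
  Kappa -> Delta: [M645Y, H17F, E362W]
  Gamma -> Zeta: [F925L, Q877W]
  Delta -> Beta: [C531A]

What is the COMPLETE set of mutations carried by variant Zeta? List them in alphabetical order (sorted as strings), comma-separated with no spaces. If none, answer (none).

Answer: F925L,Q877W,T444L

Derivation:
At Kappa: gained [] -> total []
At Gamma: gained ['T444L'] -> total ['T444L']
At Zeta: gained ['F925L', 'Q877W'] -> total ['F925L', 'Q877W', 'T444L']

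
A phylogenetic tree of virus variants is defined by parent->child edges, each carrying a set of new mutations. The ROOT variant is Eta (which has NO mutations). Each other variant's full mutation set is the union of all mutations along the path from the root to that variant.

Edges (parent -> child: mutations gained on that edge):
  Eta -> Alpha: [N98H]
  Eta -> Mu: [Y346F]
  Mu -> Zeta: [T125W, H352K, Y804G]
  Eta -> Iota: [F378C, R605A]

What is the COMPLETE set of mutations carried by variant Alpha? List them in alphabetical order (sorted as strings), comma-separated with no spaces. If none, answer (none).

At Eta: gained [] -> total []
At Alpha: gained ['N98H'] -> total ['N98H']

Answer: N98H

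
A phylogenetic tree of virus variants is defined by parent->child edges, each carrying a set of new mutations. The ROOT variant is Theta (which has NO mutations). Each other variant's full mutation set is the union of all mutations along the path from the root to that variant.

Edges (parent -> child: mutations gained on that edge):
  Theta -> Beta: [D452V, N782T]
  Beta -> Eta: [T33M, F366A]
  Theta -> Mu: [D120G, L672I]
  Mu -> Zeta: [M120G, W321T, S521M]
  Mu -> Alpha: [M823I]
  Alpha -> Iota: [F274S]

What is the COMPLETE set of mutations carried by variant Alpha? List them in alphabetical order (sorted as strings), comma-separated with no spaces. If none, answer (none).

Answer: D120G,L672I,M823I

Derivation:
At Theta: gained [] -> total []
At Mu: gained ['D120G', 'L672I'] -> total ['D120G', 'L672I']
At Alpha: gained ['M823I'] -> total ['D120G', 'L672I', 'M823I']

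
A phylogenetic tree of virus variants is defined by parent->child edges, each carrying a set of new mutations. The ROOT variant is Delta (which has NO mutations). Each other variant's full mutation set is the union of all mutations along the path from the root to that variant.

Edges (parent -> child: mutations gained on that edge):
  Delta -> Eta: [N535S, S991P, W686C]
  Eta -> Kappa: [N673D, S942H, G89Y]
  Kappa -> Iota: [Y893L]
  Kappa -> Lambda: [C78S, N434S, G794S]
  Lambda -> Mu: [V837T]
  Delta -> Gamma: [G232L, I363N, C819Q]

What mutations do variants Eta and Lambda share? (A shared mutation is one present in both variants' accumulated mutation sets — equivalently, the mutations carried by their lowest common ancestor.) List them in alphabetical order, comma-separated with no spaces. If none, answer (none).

Accumulating mutations along path to Eta:
  At Delta: gained [] -> total []
  At Eta: gained ['N535S', 'S991P', 'W686C'] -> total ['N535S', 'S991P', 'W686C']
Mutations(Eta) = ['N535S', 'S991P', 'W686C']
Accumulating mutations along path to Lambda:
  At Delta: gained [] -> total []
  At Eta: gained ['N535S', 'S991P', 'W686C'] -> total ['N535S', 'S991P', 'W686C']
  At Kappa: gained ['N673D', 'S942H', 'G89Y'] -> total ['G89Y', 'N535S', 'N673D', 'S942H', 'S991P', 'W686C']
  At Lambda: gained ['C78S', 'N434S', 'G794S'] -> total ['C78S', 'G794S', 'G89Y', 'N434S', 'N535S', 'N673D', 'S942H', 'S991P', 'W686C']
Mutations(Lambda) = ['C78S', 'G794S', 'G89Y', 'N434S', 'N535S', 'N673D', 'S942H', 'S991P', 'W686C']
Intersection: ['N535S', 'S991P', 'W686C'] ∩ ['C78S', 'G794S', 'G89Y', 'N434S', 'N535S', 'N673D', 'S942H', 'S991P', 'W686C'] = ['N535S', 'S991P', 'W686C']

Answer: N535S,S991P,W686C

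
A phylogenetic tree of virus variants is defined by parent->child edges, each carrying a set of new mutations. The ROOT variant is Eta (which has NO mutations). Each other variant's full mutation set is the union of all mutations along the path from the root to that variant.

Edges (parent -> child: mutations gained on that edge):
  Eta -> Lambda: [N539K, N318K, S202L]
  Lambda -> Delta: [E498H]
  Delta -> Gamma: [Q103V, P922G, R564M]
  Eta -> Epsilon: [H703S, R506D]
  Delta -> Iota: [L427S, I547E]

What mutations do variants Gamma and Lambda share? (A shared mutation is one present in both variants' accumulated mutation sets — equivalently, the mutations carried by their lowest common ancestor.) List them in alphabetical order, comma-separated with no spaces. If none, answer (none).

Answer: N318K,N539K,S202L

Derivation:
Accumulating mutations along path to Gamma:
  At Eta: gained [] -> total []
  At Lambda: gained ['N539K', 'N318K', 'S202L'] -> total ['N318K', 'N539K', 'S202L']
  At Delta: gained ['E498H'] -> total ['E498H', 'N318K', 'N539K', 'S202L']
  At Gamma: gained ['Q103V', 'P922G', 'R564M'] -> total ['E498H', 'N318K', 'N539K', 'P922G', 'Q103V', 'R564M', 'S202L']
Mutations(Gamma) = ['E498H', 'N318K', 'N539K', 'P922G', 'Q103V', 'R564M', 'S202L']
Accumulating mutations along path to Lambda:
  At Eta: gained [] -> total []
  At Lambda: gained ['N539K', 'N318K', 'S202L'] -> total ['N318K', 'N539K', 'S202L']
Mutations(Lambda) = ['N318K', 'N539K', 'S202L']
Intersection: ['E498H', 'N318K', 'N539K', 'P922G', 'Q103V', 'R564M', 'S202L'] ∩ ['N318K', 'N539K', 'S202L'] = ['N318K', 'N539K', 'S202L']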